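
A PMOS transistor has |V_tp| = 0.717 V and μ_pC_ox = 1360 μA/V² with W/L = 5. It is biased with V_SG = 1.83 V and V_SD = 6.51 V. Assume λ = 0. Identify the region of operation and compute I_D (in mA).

k_p = μ_pC_ox · (W/L) = 6.8 mA/V².
V_ov = V_SG − |V_tp| = 1.83 − 0.717 = 1.11 V.
Since V_SD = 6.51 V ≥ V_ov = 1.11 V, the device is in saturation.
I_D = ½ k_p V_ov² = 0.5 × 6.8 × 1.11² = 4.21 mA.

Saturation; I_D = 4.21 mA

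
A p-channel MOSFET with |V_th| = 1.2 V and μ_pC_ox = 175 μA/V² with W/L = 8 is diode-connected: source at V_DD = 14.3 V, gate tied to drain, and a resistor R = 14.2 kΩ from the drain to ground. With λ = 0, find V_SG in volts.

V_SG = 2.30 V

With gate tied to drain, V_SG = V_SD ≥ V_SG − |V_th|, so the device is in saturation.
k_p = μ_pC_ox · (W/L) = 1.4 mA/V².
KCL at the drain: ½ k_p (V_SG − |V_th|)² = (V_DD − V_SG)/R.
Let x = V_SG − 1.2. Then 9.94 x² + x − 13.1 = 0, giving x = 1.1 V (positive root), so V_SG = 2.3 V.
I_D = (V_DD − V_SG)/R = (14.3 − 2.3) / 14.2 = 0.845 mA.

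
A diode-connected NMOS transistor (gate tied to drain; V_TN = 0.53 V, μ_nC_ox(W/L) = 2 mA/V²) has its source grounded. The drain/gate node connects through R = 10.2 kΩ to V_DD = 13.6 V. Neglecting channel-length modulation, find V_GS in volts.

V_GS = 1.61 V

With gate tied to drain, V_GS = V_DS ≥ V_GS − V_TN, so the device is in saturation.
KCL at the drain: ½ k_n (V_GS − V_TN)² = (V_DD − V_GS)/R.
Let x = V_GS − 0.53. Then 10.2 x² + x − 13.07 = 0, giving x = 1.08 V (positive root), so V_GS = 1.61 V.
I_D = (V_DD − V_GS)/R = (13.6 − 1.61) / 10.2 = 1.18 mA.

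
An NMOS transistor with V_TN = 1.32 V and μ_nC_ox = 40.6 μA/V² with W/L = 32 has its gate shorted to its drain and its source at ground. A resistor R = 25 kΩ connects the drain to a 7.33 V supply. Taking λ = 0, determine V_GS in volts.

With gate tied to drain, V_GS = V_DS ≥ V_GS − V_TN, so the device is in saturation.
k_n = μ_nC_ox · (W/L) = 1.299 mA/V².
KCL at the drain: ½ k_n (V_GS − V_TN)² = (V_DD − V_GS)/R.
Let x = V_GS − 1.32. Then 16.2 x² + x − 6.01 = 0, giving x = 0.578 V (positive root), so V_GS = 1.9 V.
I_D = (V_DD − V_GS)/R = (7.33 − 1.9) / 25 = 0.217 mA.

V_GS = 1.90 V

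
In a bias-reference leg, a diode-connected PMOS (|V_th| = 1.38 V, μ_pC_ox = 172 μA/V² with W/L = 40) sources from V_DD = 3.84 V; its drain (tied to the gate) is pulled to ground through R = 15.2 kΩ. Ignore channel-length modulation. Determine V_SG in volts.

V_SG = 1.59 V

With gate tied to drain, V_SG = V_SD ≥ V_SG − |V_th|, so the device is in saturation.
k_p = μ_pC_ox · (W/L) = 6.88 mA/V².
KCL at the drain: ½ k_p (V_SG − |V_th|)² = (V_DD − V_SG)/R.
Let x = V_SG − 1.38. Then 52.3 x² + x − 2.46 = 0, giving x = 0.208 V (positive root), so V_SG = 1.59 V.
I_D = (V_DD − V_SG)/R = (3.84 − 1.59) / 15.2 = 0.148 mA.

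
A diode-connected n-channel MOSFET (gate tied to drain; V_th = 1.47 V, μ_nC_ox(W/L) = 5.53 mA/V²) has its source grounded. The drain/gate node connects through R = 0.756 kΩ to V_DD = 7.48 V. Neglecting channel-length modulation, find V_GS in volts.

V_GS = 2.94 V

With gate tied to drain, V_GS = V_DS ≥ V_GS − V_th, so the device is in saturation.
KCL at the drain: ½ k_n (V_GS − V_th)² = (V_DD − V_GS)/R.
Let x = V_GS − 1.47. Then 2.09 x² + x − 6.01 = 0, giving x = 1.47 V (positive root), so V_GS = 2.94 V.
I_D = (V_DD − V_GS)/R = (7.48 − 2.94) / 0.756 = 6 mA.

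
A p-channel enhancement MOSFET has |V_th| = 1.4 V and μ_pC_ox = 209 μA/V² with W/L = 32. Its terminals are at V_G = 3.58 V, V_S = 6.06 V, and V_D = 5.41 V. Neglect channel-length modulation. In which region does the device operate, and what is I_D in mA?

V_SG = V_S − V_G = 6.06 − 3.58 = 2.48 V; V_SD = V_S − V_D = 6.06 − 5.41 = 0.65 V.
k_p = μ_pC_ox · (W/L) = 6.688 mA/V².
V_ov = V_SG − |V_th| = 2.48 − 1.4 = 1.08 V.
Since V_SD = 0.65 V < V_ov = 1.08 V, the device is in the triode region.
I_D = k_p [V_ov · V_SD − ½ V_SD²] = 6.688 × [1.08 × 0.65 − 0.5 × 0.65²] = 3.28 mA.

Triode; I_D = 3.28 mA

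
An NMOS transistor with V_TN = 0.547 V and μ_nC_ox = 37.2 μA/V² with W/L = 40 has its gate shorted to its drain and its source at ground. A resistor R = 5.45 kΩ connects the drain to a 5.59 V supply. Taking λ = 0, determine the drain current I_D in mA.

With gate tied to drain, V_GS = V_DS ≥ V_GS − V_TN, so the device is in saturation.
k_n = μ_nC_ox · (W/L) = 1.488 mA/V².
KCL at the drain: ½ k_n (V_GS − V_TN)² = (V_DD − V_GS)/R.
Let x = V_GS − 0.547. Then 4.05 x² + x − 5.043 = 0, giving x = 0.999 V (positive root), so V_GS = 1.55 V.
I_D = (V_DD − V_GS)/R = (5.59 − 1.55) / 5.45 = 0.742 mA.

I_D = 0.742 mA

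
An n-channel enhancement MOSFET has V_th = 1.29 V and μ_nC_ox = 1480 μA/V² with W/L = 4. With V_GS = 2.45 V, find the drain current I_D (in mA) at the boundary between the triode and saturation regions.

I_D = 3.98 mA

At the boundary V_DS = V_ov = V_GS − V_th = 2.45 − 1.29 = 1.16 V.
k_n = μ_nC_ox · (W/L) = 5.92 mA/V².
I_D = ½ k_n V_ov² = 0.5 × 5.92 × 1.16² = 3.98 mA.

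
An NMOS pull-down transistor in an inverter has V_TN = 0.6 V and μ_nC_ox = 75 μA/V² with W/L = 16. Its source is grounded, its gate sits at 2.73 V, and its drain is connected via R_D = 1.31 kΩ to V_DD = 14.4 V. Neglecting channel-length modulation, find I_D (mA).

I_D = 2.72 mA

V_GS = V_G = 2.73 V, so V_ov = 2.73 − 0.6 = 2.13 V.
k_n = μ_nC_ox · (W/L) = 1.2 mA/V².
Assume saturation: I_D = ½ k_n V_ov² = 0.5 × 1.2 × 2.13² = 2.72 mA, giving V_DS = V_DD − I_D R_D = 14.4 − 2.72 × 1.31 = 10.8 V.
V_DS = 10.8 V ≥ V_ov = 2.13 V, confirming saturation.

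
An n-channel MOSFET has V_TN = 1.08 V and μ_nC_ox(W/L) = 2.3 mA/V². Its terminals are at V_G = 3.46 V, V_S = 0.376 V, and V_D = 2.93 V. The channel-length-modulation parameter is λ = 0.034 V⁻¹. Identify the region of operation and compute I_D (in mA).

Saturation; I_D = 5.02 mA

V_GS = V_G − V_S = 3.46 − 0.376 = 3.08 V; V_DS = V_D − V_S = 2.93 − 0.376 = 2.55 V.
V_ov = V_GS − V_TN = 3.08 − 1.08 = 2 V.
Since V_DS = 2.55 V ≥ V_ov = 2 V, the device is in saturation.
I_D = ½ k_n V_ov² (1 + λ V_DS) = 0.5 × 2.3 × 2² × (1 + 0.034 × 2.55) = 5.02 mA.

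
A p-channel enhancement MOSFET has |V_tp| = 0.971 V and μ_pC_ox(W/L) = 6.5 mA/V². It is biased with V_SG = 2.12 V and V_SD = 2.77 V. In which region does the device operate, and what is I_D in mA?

Saturation; I_D = 4.29 mA

V_ov = V_SG − |V_tp| = 2.12 − 0.971 = 1.15 V.
Since V_SD = 2.77 V ≥ V_ov = 1.15 V, the device is in saturation.
I_D = ½ k_p V_ov² = 0.5 × 6.5 × 1.15² = 4.29 mA.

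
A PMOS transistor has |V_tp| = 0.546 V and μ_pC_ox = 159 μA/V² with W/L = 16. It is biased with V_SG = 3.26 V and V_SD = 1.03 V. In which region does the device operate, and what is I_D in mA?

k_p = μ_pC_ox · (W/L) = 2.544 mA/V².
V_ov = V_SG − |V_tp| = 3.26 − 0.546 = 2.71 V.
Since V_SD = 1.03 V < V_ov = 2.71 V, the device is in the triode region.
I_D = k_p [V_ov · V_SD − ½ V_SD²] = 2.544 × [2.71 × 1.03 − 0.5 × 1.03²] = 5.76 mA.

Triode; I_D = 5.76 mA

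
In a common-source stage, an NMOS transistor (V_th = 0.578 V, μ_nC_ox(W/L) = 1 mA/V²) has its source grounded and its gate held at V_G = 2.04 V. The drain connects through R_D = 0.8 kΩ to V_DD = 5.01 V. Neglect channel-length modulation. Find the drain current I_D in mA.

I_D = 1.07 mA

V_GS = V_G = 2.04 V, so V_ov = 2.04 − 0.578 = 1.46 V.
Assume saturation: I_D = ½ k_n V_ov² = 0.5 × 1 × 1.46² = 1.07 mA, giving V_DS = V_DD − I_D R_D = 5.01 − 1.07 × 0.8 = 4.16 V.
V_DS = 4.16 V ≥ V_ov = 1.46 V, confirming saturation.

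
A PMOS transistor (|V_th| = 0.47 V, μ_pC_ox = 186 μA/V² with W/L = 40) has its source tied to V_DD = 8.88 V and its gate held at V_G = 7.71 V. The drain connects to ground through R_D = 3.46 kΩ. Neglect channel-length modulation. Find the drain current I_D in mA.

I_D = 1.82 mA

V_SG = V_DD − V_G = 8.88 − 7.71 = 1.17 V, so V_ov = 1.17 − 0.47 = 0.7 V.
k_p = μ_pC_ox · (W/L) = 7.44 mA/V².
Assume saturation: I_D = ½ k_p V_ov² = 0.5 × 7.44 × 0.7² = 1.82 mA, giving V_SD = V_DD − I_D R_D = 8.88 − 1.82 × 3.46 = 2.57 V.
V_SD = 2.57 V ≥ V_ov = 0.7 V, confirming saturation.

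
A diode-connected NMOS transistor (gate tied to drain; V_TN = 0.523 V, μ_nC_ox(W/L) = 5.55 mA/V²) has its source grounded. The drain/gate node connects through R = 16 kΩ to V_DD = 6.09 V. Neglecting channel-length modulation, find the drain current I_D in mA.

With gate tied to drain, V_GS = V_DS ≥ V_GS − V_TN, so the device is in saturation.
KCL at the drain: ½ k_n (V_GS − V_TN)² = (V_DD − V_GS)/R.
Let x = V_GS − 0.523. Then 44.4 x² + x − 5.567 = 0, giving x = 0.343 V (positive root), so V_GS = 0.866 V.
I_D = (V_DD − V_GS)/R = (6.09 − 0.866) / 16 = 0.326 mA.

I_D = 0.326 mA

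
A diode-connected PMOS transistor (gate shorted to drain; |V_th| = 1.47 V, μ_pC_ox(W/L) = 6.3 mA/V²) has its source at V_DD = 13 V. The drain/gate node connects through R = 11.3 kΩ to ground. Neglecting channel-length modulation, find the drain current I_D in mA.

I_D = 0.971 mA

With gate tied to drain, V_SG = V_SD ≥ V_SG − |V_th|, so the device is in saturation.
KCL at the drain: ½ k_p (V_SG − |V_th|)² = (V_DD − V_SG)/R.
Let x = V_SG − 1.47. Then 35.6 x² + x − 11.53 = 0, giving x = 0.555 V (positive root), so V_SG = 2.03 V.
I_D = (V_DD − V_SG)/R = (13 − 2.03) / 11.3 = 0.971 mA.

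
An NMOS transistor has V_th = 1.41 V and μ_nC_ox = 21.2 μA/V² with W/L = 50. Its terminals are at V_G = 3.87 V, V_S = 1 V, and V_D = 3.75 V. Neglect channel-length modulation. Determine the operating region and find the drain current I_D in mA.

Saturation; I_D = 1.13 mA

V_GS = V_G − V_S = 3.87 − 1 = 2.87 V; V_DS = V_D − V_S = 3.75 − 1 = 2.75 V.
k_n = μ_nC_ox · (W/L) = 1.06 mA/V².
V_ov = V_GS − V_th = 2.87 − 1.41 = 1.46 V.
Since V_DS = 2.75 V ≥ V_ov = 1.46 V, the device is in saturation.
I_D = ½ k_n V_ov² = 0.5 × 1.06 × 1.46² = 1.13 mA.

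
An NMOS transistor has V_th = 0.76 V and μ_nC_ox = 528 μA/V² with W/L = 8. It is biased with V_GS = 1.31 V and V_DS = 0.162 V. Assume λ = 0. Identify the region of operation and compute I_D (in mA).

k_n = μ_nC_ox · (W/L) = 4.224 mA/V².
V_ov = V_GS − V_th = 1.31 − 0.76 = 0.55 V.
Since V_DS = 0.162 V < V_ov = 0.55 V, the device is in the triode region.
I_D = k_n [V_ov · V_DS − ½ V_DS²] = 4.224 × [0.55 × 0.162 − 0.5 × 0.162²] = 0.321 mA.

Triode; I_D = 0.321 mA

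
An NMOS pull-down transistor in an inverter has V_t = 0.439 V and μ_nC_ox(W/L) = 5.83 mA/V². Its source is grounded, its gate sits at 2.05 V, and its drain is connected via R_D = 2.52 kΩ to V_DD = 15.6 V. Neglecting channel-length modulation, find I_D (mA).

I_D = 5.86 mA

V_GS = V_G = 2.05 V, so V_ov = 2.05 − 0.439 = 1.61 V.
Assume saturation: I_D = ½ k_n V_ov² = 0.5 × 5.83 × 1.61² = 7.57 mA, giving V_DS = V_DD − I_D R_D = 15.6 − 7.57 × 2.52 = -3.46 V.
But -3.46 V < V_ov = 1.61 V, so the device is actually in triode.
In triode I_D = k_n[V_ov V_DS − ½ V_DS²] and I_D = (V_DD − V_DS)/R_D. Equating: 7.35 V_DS² − 24.67 V_DS + 15.6 = 0, giving V_DS = 0.845 V (the root below V_ov).
I_D = (15.6 − 0.845) / 2.52 = 5.86 mA.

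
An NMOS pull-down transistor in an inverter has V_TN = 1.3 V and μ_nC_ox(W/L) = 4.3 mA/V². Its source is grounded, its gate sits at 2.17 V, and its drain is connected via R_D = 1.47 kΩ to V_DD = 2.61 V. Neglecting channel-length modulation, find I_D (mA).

V_GS = V_G = 2.17 V, so V_ov = 2.17 − 1.3 = 0.87 V.
Assume saturation: I_D = ½ k_n V_ov² = 0.5 × 4.3 × 0.87² = 1.63 mA, giving V_DS = V_DD − I_D R_D = 2.61 − 1.63 × 1.47 = 0.218 V.
But 0.218 V < V_ov = 0.87 V, so the device is actually in triode.
In triode I_D = k_n[V_ov V_DS − ½ V_DS²] and I_D = (V_DD − V_DS)/R_D. Equating: 3.16 V_DS² − 6.499 V_DS + 2.61 = 0, giving V_DS = 0.547 V (the root below V_ov).
I_D = (2.61 − 0.547) / 1.47 = 1.4 mA.

I_D = 1.40 mA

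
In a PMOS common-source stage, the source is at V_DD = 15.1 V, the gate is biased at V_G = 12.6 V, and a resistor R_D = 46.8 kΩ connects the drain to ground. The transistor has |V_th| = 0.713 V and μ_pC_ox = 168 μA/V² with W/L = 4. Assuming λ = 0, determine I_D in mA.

V_SG = V_DD − V_G = 15.1 − 12.6 = 2.5 V, so V_ov = 2.5 − 0.713 = 1.79 V.
k_p = μ_pC_ox · (W/L) = 0.672 mA/V².
Assume saturation: I_D = ½ k_p V_ov² = 0.5 × 0.672 × 1.79² = 1.07 mA, giving V_SD = V_DD − I_D R_D = 15.1 − 1.07 × 46.8 = -35.1 V.
But -35.1 V < V_ov = 1.79 V, so the device is actually in triode.
In triode I_D = k_p[V_ov V_SD − ½ V_SD²] and I_D = (V_DD − V_SD)/R_D. Equating: 15.7 V_SD² − 57.2 V_SD + 15.1 = 0, giving V_SD = 0.287 V (the root below V_ov).
I_D = (15.1 − 0.287) / 46.8 = 0.317 mA.

I_D = 0.317 mA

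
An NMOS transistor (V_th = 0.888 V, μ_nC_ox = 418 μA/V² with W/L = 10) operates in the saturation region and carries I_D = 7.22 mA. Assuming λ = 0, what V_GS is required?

k_n = μ_nC_ox · (W/L) = 4.18 mA/V².
In saturation I_D = ½ k_n (V_GS − V_th)², so V_GS − V_th = √(2 I_D / k_n) = √(2 × 7.22 / 4.18) = 1.86 V.
V_GS = 0.888 + 1.86 = 2.75 V.

V_GS = 2.75 V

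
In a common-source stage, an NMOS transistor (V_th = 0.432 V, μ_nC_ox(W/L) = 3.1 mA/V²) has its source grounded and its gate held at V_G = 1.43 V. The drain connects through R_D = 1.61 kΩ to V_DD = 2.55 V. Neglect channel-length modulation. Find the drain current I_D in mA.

V_GS = V_G = 1.43 V, so V_ov = 1.43 − 0.432 = 0.998 V.
Assume saturation: I_D = ½ k_n V_ov² = 0.5 × 3.1 × 0.998² = 1.54 mA, giving V_DS = V_DD − I_D R_D = 2.55 − 1.54 × 1.61 = 0.0645 V.
But 0.0645 V < V_ov = 0.998 V, so the device is actually in triode.
In triode I_D = k_n[V_ov V_DS − ½ V_DS²] and I_D = (V_DD − V_DS)/R_D. Equating: 2.5 V_DS² − 5.981 V_DS + 2.55 = 0, giving V_DS = 0.555 V (the root below V_ov).
I_D = (2.55 − 0.555) / 1.61 = 1.24 mA.

I_D = 1.24 mA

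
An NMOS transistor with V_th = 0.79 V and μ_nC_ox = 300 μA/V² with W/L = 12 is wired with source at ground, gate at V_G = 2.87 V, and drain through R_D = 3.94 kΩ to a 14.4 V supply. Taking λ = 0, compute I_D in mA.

V_GS = V_G = 2.87 V, so V_ov = 2.87 − 0.79 = 2.08 V.
k_n = μ_nC_ox · (W/L) = 3.6 mA/V².
Assume saturation: I_D = ½ k_n V_ov² = 0.5 × 3.6 × 2.08² = 7.79 mA, giving V_DS = V_DD − I_D R_D = 14.4 − 7.79 × 3.94 = -16.3 V.
But -16.3 V < V_ov = 2.08 V, so the device is actually in triode.
In triode I_D = k_n[V_ov V_DS − ½ V_DS²] and I_D = (V_DD − V_DS)/R_D. Equating: 7.09 V_DS² − 30.5 V_DS + 14.4 = 0, giving V_DS = 0.54 V (the root below V_ov).
I_D = (14.4 − 0.54) / 3.94 = 3.52 mA.

I_D = 3.52 mA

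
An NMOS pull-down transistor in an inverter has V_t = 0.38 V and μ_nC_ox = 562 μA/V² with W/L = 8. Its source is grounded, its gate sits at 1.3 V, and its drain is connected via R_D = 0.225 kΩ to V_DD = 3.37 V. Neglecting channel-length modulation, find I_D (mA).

V_GS = V_G = 1.3 V, so V_ov = 1.3 − 0.38 = 0.92 V.
k_n = μ_nC_ox · (W/L) = 4.496 mA/V².
Assume saturation: I_D = ½ k_n V_ov² = 0.5 × 4.496 × 0.92² = 1.9 mA, giving V_DS = V_DD − I_D R_D = 3.37 − 1.9 × 0.225 = 2.94 V.
V_DS = 2.94 V ≥ V_ov = 0.92 V, confirming saturation.

I_D = 1.90 mA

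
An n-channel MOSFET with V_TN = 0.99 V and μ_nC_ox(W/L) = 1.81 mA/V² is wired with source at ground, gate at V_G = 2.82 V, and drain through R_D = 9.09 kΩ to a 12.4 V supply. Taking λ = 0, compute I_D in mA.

I_D = 1.31 mA

V_GS = V_G = 2.82 V, so V_ov = 2.82 − 0.99 = 1.83 V.
Assume saturation: I_D = ½ k_n V_ov² = 0.5 × 1.81 × 1.83² = 3.03 mA, giving V_DS = V_DD − I_D R_D = 12.4 − 3.03 × 9.09 = -15.1 V.
But -15.1 V < V_ov = 1.83 V, so the device is actually in triode.
In triode I_D = k_n[V_ov V_DS − ½ V_DS²] and I_D = (V_DD − V_DS)/R_D. Equating: 8.23 V_DS² − 31.11 V_DS + 12.4 = 0, giving V_DS = 0.453 V (the root below V_ov).
I_D = (12.4 − 0.453) / 9.09 = 1.31 mA.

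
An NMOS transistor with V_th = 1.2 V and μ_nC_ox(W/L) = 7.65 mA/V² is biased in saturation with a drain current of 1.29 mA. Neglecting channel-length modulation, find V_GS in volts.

V_GS = 1.78 V

In saturation I_D = ½ k_n (V_GS − V_th)², so V_GS − V_th = √(2 I_D / k_n) = √(2 × 1.29 / 7.65) = 0.581 V.
V_GS = 1.2 + 0.581 = 1.78 V.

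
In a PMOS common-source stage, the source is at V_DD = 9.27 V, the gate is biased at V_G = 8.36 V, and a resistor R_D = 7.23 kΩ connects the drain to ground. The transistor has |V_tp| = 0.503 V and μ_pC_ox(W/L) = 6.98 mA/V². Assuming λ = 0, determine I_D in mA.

V_SG = V_DD − V_G = 9.27 − 8.36 = 0.91 V, so V_ov = 0.91 − 0.503 = 0.407 V.
Assume saturation: I_D = ½ k_p V_ov² = 0.5 × 6.98 × 0.407² = 0.578 mA, giving V_SD = V_DD − I_D R_D = 9.27 − 0.578 × 7.23 = 5.09 V.
V_SD = 5.09 V ≥ V_ov = 0.407 V, confirming saturation.

I_D = 0.578 mA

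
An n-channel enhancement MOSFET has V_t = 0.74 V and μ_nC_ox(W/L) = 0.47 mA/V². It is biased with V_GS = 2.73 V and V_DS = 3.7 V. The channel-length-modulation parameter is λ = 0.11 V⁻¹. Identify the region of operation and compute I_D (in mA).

V_ov = V_GS − V_t = 2.73 − 0.74 = 1.99 V.
Since V_DS = 3.7 V ≥ V_ov = 1.99 V, the device is in saturation.
I_D = ½ k_n V_ov² (1 + λ V_DS) = 0.5 × 0.47 × 1.99² × (1 + 0.11 × 3.7) = 1.31 mA.

Saturation; I_D = 1.31 mA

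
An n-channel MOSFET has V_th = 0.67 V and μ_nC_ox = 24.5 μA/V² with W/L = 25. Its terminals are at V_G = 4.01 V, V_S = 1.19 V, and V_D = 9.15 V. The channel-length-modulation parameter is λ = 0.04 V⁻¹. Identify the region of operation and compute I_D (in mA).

V_GS = V_G − V_S = 4.01 − 1.19 = 2.82 V; V_DS = V_D − V_S = 9.15 − 1.19 = 7.96 V.
k_n = μ_nC_ox · (W/L) = 0.6125 mA/V².
V_ov = V_GS − V_th = 2.82 − 0.67 = 2.15 V.
Since V_DS = 7.96 V ≥ V_ov = 2.15 V, the device is in saturation.
I_D = ½ k_n V_ov² (1 + λ V_DS) = 0.5 × 0.6125 × 2.15² × (1 + 0.04 × 7.96) = 1.87 mA.

Saturation; I_D = 1.87 mA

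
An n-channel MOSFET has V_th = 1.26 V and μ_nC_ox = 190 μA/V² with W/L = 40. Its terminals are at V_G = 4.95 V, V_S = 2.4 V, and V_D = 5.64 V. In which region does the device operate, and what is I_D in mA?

V_GS = V_G − V_S = 4.95 − 2.4 = 2.55 V; V_DS = V_D − V_S = 5.64 − 2.4 = 3.24 V.
k_n = μ_nC_ox · (W/L) = 7.6 mA/V².
V_ov = V_GS − V_th = 2.55 − 1.26 = 1.29 V.
Since V_DS = 3.24 V ≥ V_ov = 1.29 V, the device is in saturation.
I_D = ½ k_n V_ov² = 0.5 × 7.6 × 1.29² = 6.32 mA.

Saturation; I_D = 6.32 mA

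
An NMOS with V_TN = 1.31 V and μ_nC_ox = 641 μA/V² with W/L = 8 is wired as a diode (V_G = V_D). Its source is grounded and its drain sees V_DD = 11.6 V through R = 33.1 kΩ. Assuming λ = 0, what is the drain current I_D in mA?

With gate tied to drain, V_GS = V_DS ≥ V_GS − V_TN, so the device is in saturation.
k_n = μ_nC_ox · (W/L) = 5.128 mA/V².
KCL at the drain: ½ k_n (V_GS − V_TN)² = (V_DD − V_GS)/R.
Let x = V_GS − 1.31. Then 84.9 x² + x − 10.29 = 0, giving x = 0.342 V (positive root), so V_GS = 1.65 V.
I_D = (V_DD − V_GS)/R = (11.6 − 1.65) / 33.1 = 0.301 mA.

I_D = 0.301 mA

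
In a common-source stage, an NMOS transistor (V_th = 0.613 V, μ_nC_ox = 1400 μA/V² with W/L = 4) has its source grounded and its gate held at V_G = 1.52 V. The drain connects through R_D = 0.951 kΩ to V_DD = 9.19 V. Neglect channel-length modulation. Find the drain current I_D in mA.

V_GS = V_G = 1.52 V, so V_ov = 1.52 − 0.613 = 0.907 V.
k_n = μ_nC_ox · (W/L) = 5.6 mA/V².
Assume saturation: I_D = ½ k_n V_ov² = 0.5 × 5.6 × 0.907² = 2.3 mA, giving V_DS = V_DD − I_D R_D = 9.19 − 2.3 × 0.951 = 7 V.
V_DS = 7 V ≥ V_ov = 0.907 V, confirming saturation.

I_D = 2.30 mA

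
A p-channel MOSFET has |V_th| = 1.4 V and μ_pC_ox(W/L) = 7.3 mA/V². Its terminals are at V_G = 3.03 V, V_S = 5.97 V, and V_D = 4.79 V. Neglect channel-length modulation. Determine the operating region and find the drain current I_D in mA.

V_SG = V_S − V_G = 5.97 − 3.03 = 2.94 V; V_SD = V_S − V_D = 5.97 − 4.79 = 1.18 V.
V_ov = V_SG − |V_th| = 2.94 − 1.4 = 1.54 V.
Since V_SD = 1.18 V < V_ov = 1.54 V, the device is in the triode region.
I_D = k_p [V_ov · V_SD − ½ V_SD²] = 7.3 × [1.54 × 1.18 − 0.5 × 1.18²] = 8.18 mA.

Triode; I_D = 8.18 mA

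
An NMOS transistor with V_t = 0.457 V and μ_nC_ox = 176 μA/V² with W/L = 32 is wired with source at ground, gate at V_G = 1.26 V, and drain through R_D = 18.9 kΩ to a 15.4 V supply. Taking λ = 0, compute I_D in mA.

I_D = 0.804 mA

V_GS = V_G = 1.26 V, so V_ov = 1.26 − 0.457 = 0.803 V.
k_n = μ_nC_ox · (W/L) = 5.632 mA/V².
Assume saturation: I_D = ½ k_n V_ov² = 0.5 × 5.632 × 0.803² = 1.82 mA, giving V_DS = V_DD − I_D R_D = 15.4 − 1.82 × 18.9 = -18.9 V.
But -18.9 V < V_ov = 0.803 V, so the device is actually in triode.
In triode I_D = k_n[V_ov V_DS − ½ V_DS²] and I_D = (V_DD − V_DS)/R_D. Equating: 53.2 V_DS² − 86.48 V_DS + 15.4 = 0, giving V_DS = 0.204 V (the root below V_ov).
I_D = (15.4 − 0.204) / 18.9 = 0.804 mA.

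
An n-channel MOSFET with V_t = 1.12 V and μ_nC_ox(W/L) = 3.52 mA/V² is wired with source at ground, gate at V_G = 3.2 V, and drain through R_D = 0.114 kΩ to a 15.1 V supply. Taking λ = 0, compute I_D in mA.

I_D = 7.61 mA

V_GS = V_G = 3.2 V, so V_ov = 3.2 − 1.12 = 2.08 V.
Assume saturation: I_D = ½ k_n V_ov² = 0.5 × 3.52 × 2.08² = 7.61 mA, giving V_DS = V_DD − I_D R_D = 15.1 − 7.61 × 0.114 = 14.2 V.
V_DS = 14.2 V ≥ V_ov = 2.08 V, confirming saturation.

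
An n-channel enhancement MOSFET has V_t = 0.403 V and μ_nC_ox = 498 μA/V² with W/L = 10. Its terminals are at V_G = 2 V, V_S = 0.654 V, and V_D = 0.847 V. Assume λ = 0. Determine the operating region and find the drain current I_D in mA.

Triode; I_D = 0.814 mA

V_GS = V_G − V_S = 2 − 0.654 = 1.35 V; V_DS = V_D − V_S = 0.847 − 0.654 = 0.193 V.
k_n = μ_nC_ox · (W/L) = 4.98 mA/V².
V_ov = V_GS − V_t = 1.35 − 0.403 = 0.943 V.
Since V_DS = 0.193 V < V_ov = 0.943 V, the device is in the triode region.
I_D = k_n [V_ov · V_DS − ½ V_DS²] = 4.98 × [0.943 × 0.193 − 0.5 × 0.193²] = 0.814 mA.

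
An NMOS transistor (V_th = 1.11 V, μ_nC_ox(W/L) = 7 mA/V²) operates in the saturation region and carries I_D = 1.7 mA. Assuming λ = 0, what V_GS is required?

In saturation I_D = ½ k_n (V_GS − V_th)², so V_GS − V_th = √(2 I_D / k_n) = √(2 × 1.7 / 7) = 0.697 V.
V_GS = 1.11 + 0.697 = 1.81 V.

V_GS = 1.81 V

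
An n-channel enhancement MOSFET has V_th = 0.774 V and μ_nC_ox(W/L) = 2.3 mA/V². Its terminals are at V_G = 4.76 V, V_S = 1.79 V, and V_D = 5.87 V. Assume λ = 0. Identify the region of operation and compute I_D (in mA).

V_GS = V_G − V_S = 4.76 − 1.79 = 2.97 V; V_DS = V_D − V_S = 5.87 − 1.79 = 4.08 V.
V_ov = V_GS − V_th = 2.97 − 0.774 = 2.2 V.
Since V_DS = 4.08 V ≥ V_ov = 2.2 V, the device is in saturation.
I_D = ½ k_n V_ov² = 0.5 × 2.3 × 2.2² = 5.55 mA.

Saturation; I_D = 5.55 mA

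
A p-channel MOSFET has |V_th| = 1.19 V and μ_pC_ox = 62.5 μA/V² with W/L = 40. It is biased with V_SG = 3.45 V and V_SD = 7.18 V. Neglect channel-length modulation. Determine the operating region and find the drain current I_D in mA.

k_p = μ_pC_ox · (W/L) = 2.5 mA/V².
V_ov = V_SG − |V_th| = 3.45 − 1.19 = 2.26 V.
Since V_SD = 7.18 V ≥ V_ov = 2.26 V, the device is in saturation.
I_D = ½ k_p V_ov² = 0.5 × 2.5 × 2.26² = 6.38 mA.

Saturation; I_D = 6.38 mA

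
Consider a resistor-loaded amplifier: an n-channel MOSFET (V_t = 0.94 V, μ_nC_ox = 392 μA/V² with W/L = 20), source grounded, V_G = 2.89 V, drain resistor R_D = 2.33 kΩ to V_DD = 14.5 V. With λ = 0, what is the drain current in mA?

I_D = 6.03 mA

V_GS = V_G = 2.89 V, so V_ov = 2.89 − 0.94 = 1.95 V.
k_n = μ_nC_ox · (W/L) = 7.84 mA/V².
Assume saturation: I_D = ½ k_n V_ov² = 0.5 × 7.84 × 1.95² = 14.9 mA, giving V_DS = V_DD − I_D R_D = 14.5 − 14.9 × 2.33 = -20.2 V.
But -20.2 V < V_ov = 1.95 V, so the device is actually in triode.
In triode I_D = k_n[V_ov V_DS − ½ V_DS²] and I_D = (V_DD − V_DS)/R_D. Equating: 9.13 V_DS² − 36.62 V_DS + 14.5 = 0, giving V_DS = 0.445 V (the root below V_ov).
I_D = (14.5 − 0.445) / 2.33 = 6.03 mA.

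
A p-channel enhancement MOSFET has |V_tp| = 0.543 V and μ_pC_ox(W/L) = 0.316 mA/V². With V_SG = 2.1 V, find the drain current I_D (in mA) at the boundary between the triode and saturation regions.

I_D = 0.383 mA

At the boundary V_SD = V_ov = V_SG − |V_tp| = 2.1 − 0.543 = 1.56 V.
I_D = ½ k_p V_ov² = 0.5 × 0.316 × 1.56² = 0.383 mA.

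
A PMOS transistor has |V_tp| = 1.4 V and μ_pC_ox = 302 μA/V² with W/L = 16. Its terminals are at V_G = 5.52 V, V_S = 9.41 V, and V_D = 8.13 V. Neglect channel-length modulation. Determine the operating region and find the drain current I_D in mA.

V_SG = V_S − V_G = 9.41 − 5.52 = 3.89 V; V_SD = V_S − V_D = 9.41 − 8.13 = 1.28 V.
k_p = μ_pC_ox · (W/L) = 4.832 mA/V².
V_ov = V_SG − |V_tp| = 3.89 − 1.4 = 2.49 V.
Since V_SD = 1.28 V < V_ov = 2.49 V, the device is in the triode region.
I_D = k_p [V_ov · V_SD − ½ V_SD²] = 4.832 × [2.49 × 1.28 − 0.5 × 1.28²] = 11.4 mA.

Triode; I_D = 11.4 mA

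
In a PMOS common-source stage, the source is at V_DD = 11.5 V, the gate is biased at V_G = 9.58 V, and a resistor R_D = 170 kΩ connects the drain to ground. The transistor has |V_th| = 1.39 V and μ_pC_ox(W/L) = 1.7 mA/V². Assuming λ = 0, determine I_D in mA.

V_SG = V_DD − V_G = 11.5 − 9.58 = 1.92 V, so V_ov = 1.92 − 1.39 = 0.53 V.
Assume saturation: I_D = ½ k_p V_ov² = 0.5 × 1.7 × 0.53² = 0.239 mA, giving V_SD = V_DD − I_D R_D = 11.5 − 0.239 × 170 = -29.1 V.
But -29.1 V < V_ov = 0.53 V, so the device is actually in triode.
In triode I_D = k_p[V_ov V_SD − ½ V_SD²] and I_D = (V_DD − V_SD)/R_D. Equating: 144 V_SD² − 154.2 V_SD + 11.5 = 0, giving V_SD = 0.0807 V (the root below V_ov).
I_D = (11.5 − 0.0807) / 170 = 0.0672 mA.

I_D = 0.0672 mA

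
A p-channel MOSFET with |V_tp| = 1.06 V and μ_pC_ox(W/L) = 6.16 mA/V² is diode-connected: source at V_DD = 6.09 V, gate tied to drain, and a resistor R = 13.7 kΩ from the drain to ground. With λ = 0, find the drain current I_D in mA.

I_D = 0.343 mA

With gate tied to drain, V_SG = V_SD ≥ V_SG − |V_tp|, so the device is in saturation.
KCL at the drain: ½ k_p (V_SG − |V_tp|)² = (V_DD − V_SG)/R.
Let x = V_SG − 1.06. Then 42.2 x² + x − 5.03 = 0, giving x = 0.334 V (positive root), so V_SG = 1.39 V.
I_D = (V_DD − V_SG)/R = (6.09 − 1.39) / 13.7 = 0.343 mA.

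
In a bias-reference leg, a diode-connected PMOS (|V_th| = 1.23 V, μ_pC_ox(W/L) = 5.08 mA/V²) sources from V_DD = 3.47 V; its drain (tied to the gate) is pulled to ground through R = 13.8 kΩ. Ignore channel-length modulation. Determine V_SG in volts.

V_SG = 1.47 V

With gate tied to drain, V_SG = V_SD ≥ V_SG − |V_th|, so the device is in saturation.
KCL at the drain: ½ k_p (V_SG − |V_th|)² = (V_DD − V_SG)/R.
Let x = V_SG − 1.23. Then 35.1 x² + x − 2.24 = 0, giving x = 0.239 V (positive root), so V_SG = 1.47 V.
I_D = (V_DD − V_SG)/R = (3.47 − 1.47) / 13.8 = 0.145 mA.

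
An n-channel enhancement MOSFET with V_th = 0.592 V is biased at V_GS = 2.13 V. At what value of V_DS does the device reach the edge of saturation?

V_DS,sat = 1.54 V

The boundary between triode and saturation is V_DS = V_GS − V_th = V_ov.
V_ov = 2.13 − 0.592 = 1.54 V.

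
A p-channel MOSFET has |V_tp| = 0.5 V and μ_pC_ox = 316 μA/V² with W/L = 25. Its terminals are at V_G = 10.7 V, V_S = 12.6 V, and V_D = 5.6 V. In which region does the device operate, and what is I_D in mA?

V_SG = V_S − V_G = 12.6 − 10.7 = 1.9 V; V_SD = V_S − V_D = 12.6 − 5.6 = 7 V.
k_p = μ_pC_ox · (W/L) = 7.9 mA/V².
V_ov = V_SG − |V_tp| = 1.9 − 0.5 = 1.4 V.
Since V_SD = 7 V ≥ V_ov = 1.4 V, the device is in saturation.
I_D = ½ k_p V_ov² = 0.5 × 7.9 × 1.4² = 7.74 mA.

Saturation; I_D = 7.74 mA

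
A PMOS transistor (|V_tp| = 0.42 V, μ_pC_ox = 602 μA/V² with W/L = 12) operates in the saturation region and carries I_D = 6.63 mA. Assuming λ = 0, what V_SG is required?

V_SG = 1.77 V

k_p = μ_pC_ox · (W/L) = 7.224 mA/V².
In saturation I_D = ½ k_p (V_SG − |V_tp|)², so V_SG − |V_tp| = √(2 I_D / k_p) = √(2 × 6.63 / 7.224) = 1.35 V.
V_SG = 0.42 + 1.35 = 1.77 V.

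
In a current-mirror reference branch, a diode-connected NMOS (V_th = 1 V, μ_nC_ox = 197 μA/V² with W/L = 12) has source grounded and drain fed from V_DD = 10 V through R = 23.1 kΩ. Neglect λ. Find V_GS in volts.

With gate tied to drain, V_GS = V_DS ≥ V_GS − V_th, so the device is in saturation.
k_n = μ_nC_ox · (W/L) = 2.364 mA/V².
KCL at the drain: ½ k_n (V_GS − V_th)² = (V_DD − V_GS)/R.
Let x = V_GS − 1. Then 27.3 x² + x − 9 = 0, giving x = 0.556 V (positive root), so V_GS = 1.56 V.
I_D = (V_DD − V_GS)/R = (10 − 1.56) / 23.1 = 0.366 mA.

V_GS = 1.56 V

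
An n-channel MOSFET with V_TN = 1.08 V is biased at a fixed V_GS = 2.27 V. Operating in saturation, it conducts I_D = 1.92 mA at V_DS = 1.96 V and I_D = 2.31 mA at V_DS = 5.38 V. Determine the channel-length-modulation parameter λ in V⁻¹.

λ = 0.0672 V⁻¹

With V_GS fixed, I_D ∝ (1 + λ V_DS) in saturation, so I_D2/I_D1 = (1 + λ V_DS2)/(1 + λ V_DS1).
2.31/1.92 = 1.203 = (1 + 5.38 λ)/(1 + 1.96 λ).
Solving: λ (I_D1 V_DS2 − I_D2 V_DS1) = I_D2 − I_D1, so λ = (2.31 − 1.92) / (1.92 × 5.38 − 2.31 × 1.96) = 0.39 / 5.8 = 0.0672 V⁻¹.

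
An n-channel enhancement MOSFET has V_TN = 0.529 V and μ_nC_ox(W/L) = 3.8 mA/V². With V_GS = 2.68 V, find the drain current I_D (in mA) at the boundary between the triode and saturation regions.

I_D = 8.79 mA

At the boundary V_DS = V_ov = V_GS − V_TN = 2.68 − 0.529 = 2.15 V.
I_D = ½ k_n V_ov² = 0.5 × 3.8 × 2.15² = 8.79 mA.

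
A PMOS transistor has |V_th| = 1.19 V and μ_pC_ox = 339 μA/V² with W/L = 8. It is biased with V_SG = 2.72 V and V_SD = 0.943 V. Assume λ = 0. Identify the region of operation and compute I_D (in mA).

k_p = μ_pC_ox · (W/L) = 2.712 mA/V².
V_ov = V_SG − |V_th| = 2.72 − 1.19 = 1.53 V.
Since V_SD = 0.943 V < V_ov = 1.53 V, the device is in the triode region.
I_D = k_p [V_ov · V_SD − ½ V_SD²] = 2.712 × [1.53 × 0.943 − 0.5 × 0.943²] = 2.71 mA.

Triode; I_D = 2.71 mA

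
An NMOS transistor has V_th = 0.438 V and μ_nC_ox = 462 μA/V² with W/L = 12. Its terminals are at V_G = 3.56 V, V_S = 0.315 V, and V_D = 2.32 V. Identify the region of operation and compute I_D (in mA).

V_GS = V_G − V_S = 3.56 − 0.315 = 3.25 V; V_DS = V_D − V_S = 2.32 − 0.315 = 2 V.
k_n = μ_nC_ox · (W/L) = 5.544 mA/V².
V_ov = V_GS − V_th = 3.25 − 0.438 = 2.81 V.
Since V_DS = 2 V < V_ov = 2.81 V, the device is in the triode region.
I_D = k_n [V_ov · V_DS − ½ V_DS²] = 5.544 × [2.81 × 2 − 0.5 × 2²] = 20.1 mA.

Triode; I_D = 20.1 mA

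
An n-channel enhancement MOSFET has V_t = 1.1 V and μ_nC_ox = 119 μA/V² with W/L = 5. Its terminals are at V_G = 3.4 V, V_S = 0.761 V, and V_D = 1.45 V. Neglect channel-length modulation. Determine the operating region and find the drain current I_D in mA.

Triode; I_D = 0.490 mA

V_GS = V_G − V_S = 3.4 − 0.761 = 2.64 V; V_DS = V_D − V_S = 1.45 − 0.761 = 0.689 V.
k_n = μ_nC_ox · (W/L) = 0.595 mA/V².
V_ov = V_GS − V_t = 2.64 − 1.1 = 1.54 V.
Since V_DS = 0.689 V < V_ov = 1.54 V, the device is in the triode region.
I_D = k_n [V_ov · V_DS − ½ V_DS²] = 0.595 × [1.54 × 0.689 − 0.5 × 0.689²] = 0.49 mA.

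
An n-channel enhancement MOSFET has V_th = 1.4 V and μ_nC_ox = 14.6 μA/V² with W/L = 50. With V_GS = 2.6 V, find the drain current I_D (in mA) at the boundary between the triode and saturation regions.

I_D = 0.526 mA

At the boundary V_DS = V_ov = V_GS − V_th = 2.6 − 1.4 = 1.2 V.
k_n = μ_nC_ox · (W/L) = 0.73 mA/V².
I_D = ½ k_n V_ov² = 0.5 × 0.73 × 1.2² = 0.526 mA.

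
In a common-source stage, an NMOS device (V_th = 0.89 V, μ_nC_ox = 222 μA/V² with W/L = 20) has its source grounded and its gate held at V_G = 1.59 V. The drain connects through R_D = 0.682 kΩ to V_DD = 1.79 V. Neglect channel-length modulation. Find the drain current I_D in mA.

V_GS = V_G = 1.59 V, so V_ov = 1.59 − 0.89 = 0.7 V.
k_n = μ_nC_ox · (W/L) = 4.44 mA/V².
Assume saturation: I_D = ½ k_n V_ov² = 0.5 × 4.44 × 0.7² = 1.09 mA, giving V_DS = V_DD − I_D R_D = 1.79 − 1.09 × 0.682 = 1.05 V.
V_DS = 1.05 V ≥ V_ov = 0.7 V, confirming saturation.

I_D = 1.09 mA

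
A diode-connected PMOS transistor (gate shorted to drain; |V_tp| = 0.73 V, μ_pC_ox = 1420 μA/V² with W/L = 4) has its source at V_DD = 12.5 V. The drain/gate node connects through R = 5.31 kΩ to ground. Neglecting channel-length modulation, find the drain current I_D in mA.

I_D = 2.06 mA

With gate tied to drain, V_SG = V_SD ≥ V_SG − |V_tp|, so the device is in saturation.
k_p = μ_pC_ox · (W/L) = 5.68 mA/V².
KCL at the drain: ½ k_p (V_SG − |V_tp|)² = (V_DD − V_SG)/R.
Let x = V_SG − 0.73. Then 15.1 x² + x − 11.77 = 0, giving x = 0.851 V (positive root), so V_SG = 1.58 V.
I_D = (V_DD − V_SG)/R = (12.5 − 1.58) / 5.31 = 2.06 mA.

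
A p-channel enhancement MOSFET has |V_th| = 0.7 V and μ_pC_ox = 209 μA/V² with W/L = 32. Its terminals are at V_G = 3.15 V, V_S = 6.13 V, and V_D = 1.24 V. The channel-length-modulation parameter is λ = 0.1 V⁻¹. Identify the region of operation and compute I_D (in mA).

V_SG = V_S − V_G = 6.13 − 3.15 = 2.98 V; V_SD = V_S − V_D = 6.13 − 1.24 = 4.89 V.
k_p = μ_pC_ox · (W/L) = 6.688 mA/V².
V_ov = V_SG − |V_th| = 2.98 − 0.7 = 2.28 V.
Since V_SD = 4.89 V ≥ V_ov = 2.28 V, the device is in saturation.
I_D = ½ k_p V_ov² (1 + λ V_SD) = 0.5 × 6.688 × 2.28² × (1 + 0.1 × 4.89) = 25.9 mA.

Saturation; I_D = 25.9 mA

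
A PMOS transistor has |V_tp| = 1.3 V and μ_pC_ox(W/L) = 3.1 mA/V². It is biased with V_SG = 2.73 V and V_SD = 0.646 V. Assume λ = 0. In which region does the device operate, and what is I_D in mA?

V_ov = V_SG − |V_tp| = 2.73 − 1.3 = 1.43 V.
Since V_SD = 0.646 V < V_ov = 1.43 V, the device is in the triode region.
I_D = k_p [V_ov · V_SD − ½ V_SD²] = 3.1 × [1.43 × 0.646 − 0.5 × 0.646²] = 2.22 mA.

Triode; I_D = 2.22 mA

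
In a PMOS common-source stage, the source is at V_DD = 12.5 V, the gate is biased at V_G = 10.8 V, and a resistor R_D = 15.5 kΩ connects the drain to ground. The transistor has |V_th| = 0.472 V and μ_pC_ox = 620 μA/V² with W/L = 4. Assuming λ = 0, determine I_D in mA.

V_SG = V_DD − V_G = 12.5 − 10.8 = 1.7 V, so V_ov = 1.7 − 0.472 = 1.23 V.
k_p = μ_pC_ox · (W/L) = 2.48 mA/V².
Assume saturation: I_D = ½ k_p V_ov² = 0.5 × 2.48 × 1.23² = 1.87 mA, giving V_SD = V_DD − I_D R_D = 12.5 − 1.87 × 15.5 = -16.5 V.
But -16.5 V < V_ov = 1.23 V, so the device is actually in triode.
In triode I_D = k_p[V_ov V_SD − ½ V_SD²] and I_D = (V_DD − V_SD)/R_D. Equating: 19.2 V_SD² − 48.2 V_SD + 12.5 = 0, giving V_SD = 0.294 V (the root below V_ov).
I_D = (12.5 − 0.294) / 15.5 = 0.788 mA.

I_D = 0.788 mA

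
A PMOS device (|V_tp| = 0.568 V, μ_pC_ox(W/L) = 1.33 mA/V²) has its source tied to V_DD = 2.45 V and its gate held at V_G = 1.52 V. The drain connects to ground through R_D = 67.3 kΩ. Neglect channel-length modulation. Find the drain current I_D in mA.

V_SG = V_DD − V_G = 2.45 − 1.52 = 0.93 V, so V_ov = 0.93 − 0.568 = 0.362 V.
Assume saturation: I_D = ½ k_p V_ov² = 0.5 × 1.33 × 0.362² = 0.0871 mA, giving V_SD = V_DD − I_D R_D = 2.45 − 0.0871 × 67.3 = -3.41 V.
But -3.41 V < V_ov = 0.362 V, so the device is actually in triode.
In triode I_D = k_p[V_ov V_SD − ½ V_SD²] and I_D = (V_DD − V_SD)/R_D. Equating: 44.8 V_SD² − 33.4 V_SD + 2.45 = 0, giving V_SD = 0.0825 V (the root below V_ov).
I_D = (2.45 − 0.0825) / 67.3 = 0.0352 mA.

I_D = 0.0352 mA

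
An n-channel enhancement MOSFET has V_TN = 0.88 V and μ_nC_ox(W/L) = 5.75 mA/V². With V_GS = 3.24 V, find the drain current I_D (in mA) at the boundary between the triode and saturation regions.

I_D = 16.0 mA

At the boundary V_DS = V_ov = V_GS − V_TN = 3.24 − 0.88 = 2.36 V.
I_D = ½ k_n V_ov² = 0.5 × 5.75 × 2.36² = 16 mA.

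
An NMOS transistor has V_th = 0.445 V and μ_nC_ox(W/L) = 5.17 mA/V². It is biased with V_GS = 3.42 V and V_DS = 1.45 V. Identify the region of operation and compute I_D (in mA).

V_ov = V_GS − V_th = 3.42 − 0.445 = 2.98 V.
Since V_DS = 1.45 V < V_ov = 2.98 V, the device is in the triode region.
I_D = k_n [V_ov · V_DS − ½ V_DS²] = 5.17 × [2.98 × 1.45 − 0.5 × 1.45²] = 16.9 mA.

Triode; I_D = 16.9 mA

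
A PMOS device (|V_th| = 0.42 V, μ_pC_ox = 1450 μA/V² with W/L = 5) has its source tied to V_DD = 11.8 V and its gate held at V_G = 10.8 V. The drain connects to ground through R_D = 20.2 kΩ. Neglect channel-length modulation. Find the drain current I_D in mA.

I_D = 0.576 mA

V_SG = V_DD − V_G = 11.8 − 10.8 = 1 V, so V_ov = 1 − 0.42 = 0.58 V.
k_p = μ_pC_ox · (W/L) = 7.25 mA/V².
Assume saturation: I_D = ½ k_p V_ov² = 0.5 × 7.25 × 0.58² = 1.22 mA, giving V_SD = V_DD − I_D R_D = 11.8 − 1.22 × 20.2 = -12.8 V.
But -12.8 V < V_ov = 0.58 V, so the device is actually in triode.
In triode I_D = k_p[V_ov V_SD − ½ V_SD²] and I_D = (V_DD − V_SD)/R_D. Equating: 73.2 V_SD² − 85.94 V_SD + 11.8 = 0, giving V_SD = 0.159 V (the root below V_ov).
I_D = (11.8 − 0.159) / 20.2 = 0.576 mA.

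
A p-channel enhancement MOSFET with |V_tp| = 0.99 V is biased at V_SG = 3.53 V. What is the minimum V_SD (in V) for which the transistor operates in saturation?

V_SD,sat = 2.54 V

The boundary between triode and saturation is V_SD = V_SG − |V_tp| = V_ov.
V_ov = 3.53 − 0.99 = 2.54 V.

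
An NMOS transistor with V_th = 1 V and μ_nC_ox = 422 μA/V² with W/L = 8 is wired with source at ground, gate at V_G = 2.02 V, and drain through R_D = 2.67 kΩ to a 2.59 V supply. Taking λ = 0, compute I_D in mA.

V_GS = V_G = 2.02 V, so V_ov = 2.02 − 1 = 1.02 V.
k_n = μ_nC_ox · (W/L) = 3.376 mA/V².
Assume saturation: I_D = ½ k_n V_ov² = 0.5 × 3.376 × 1.02² = 1.76 mA, giving V_DS = V_DD − I_D R_D = 2.59 − 1.76 × 2.67 = -2.1 V.
But -2.1 V < V_ov = 1.02 V, so the device is actually in triode.
In triode I_D = k_n[V_ov V_DS − ½ V_DS²] and I_D = (V_DD − V_DS)/R_D. Equating: 4.51 V_DS² − 10.19 V_DS + 2.59 = 0, giving V_DS = 0.292 V (the root below V_ov).
I_D = (2.59 − 0.292) / 2.67 = 0.861 mA.

I_D = 0.861 mA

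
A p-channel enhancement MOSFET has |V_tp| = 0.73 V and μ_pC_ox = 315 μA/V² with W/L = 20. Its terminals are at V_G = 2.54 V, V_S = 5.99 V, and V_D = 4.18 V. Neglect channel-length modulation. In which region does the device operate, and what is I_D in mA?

V_SG = V_S − V_G = 5.99 − 2.54 = 3.45 V; V_SD = V_S − V_D = 5.99 − 4.18 = 1.81 V.
k_p = μ_pC_ox · (W/L) = 6.3 mA/V².
V_ov = V_SG − |V_tp| = 3.45 − 0.73 = 2.72 V.
Since V_SD = 1.81 V < V_ov = 2.72 V, the device is in the triode region.
I_D = k_p [V_ov · V_SD − ½ V_SD²] = 6.3 × [2.72 × 1.81 − 0.5 × 1.81²] = 20.7 mA.

Triode; I_D = 20.7 mA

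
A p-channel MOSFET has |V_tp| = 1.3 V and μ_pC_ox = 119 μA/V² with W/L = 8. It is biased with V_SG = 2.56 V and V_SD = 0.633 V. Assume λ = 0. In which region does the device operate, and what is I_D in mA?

Triode; I_D = 0.569 mA

k_p = μ_pC_ox · (W/L) = 0.952 mA/V².
V_ov = V_SG − |V_tp| = 2.56 − 1.3 = 1.26 V.
Since V_SD = 0.633 V < V_ov = 1.26 V, the device is in the triode region.
I_D = k_p [V_ov · V_SD − ½ V_SD²] = 0.952 × [1.26 × 0.633 − 0.5 × 0.633²] = 0.569 mA.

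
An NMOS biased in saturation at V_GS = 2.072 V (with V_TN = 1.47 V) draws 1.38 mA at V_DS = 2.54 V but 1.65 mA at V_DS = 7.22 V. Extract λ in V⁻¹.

λ = 0.0468 V⁻¹

With V_GS fixed, I_D ∝ (1 + λ V_DS) in saturation, so I_D2/I_D1 = (1 + λ V_DS2)/(1 + λ V_DS1).
1.65/1.38 = 1.196 = (1 + 7.22 λ)/(1 + 2.54 λ).
Solving: λ (I_D1 V_DS2 − I_D2 V_DS1) = I_D2 − I_D1, so λ = (1.65 − 1.38) / (1.38 × 7.22 − 1.65 × 2.54) = 0.27 / 5.77 = 0.0468 V⁻¹.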